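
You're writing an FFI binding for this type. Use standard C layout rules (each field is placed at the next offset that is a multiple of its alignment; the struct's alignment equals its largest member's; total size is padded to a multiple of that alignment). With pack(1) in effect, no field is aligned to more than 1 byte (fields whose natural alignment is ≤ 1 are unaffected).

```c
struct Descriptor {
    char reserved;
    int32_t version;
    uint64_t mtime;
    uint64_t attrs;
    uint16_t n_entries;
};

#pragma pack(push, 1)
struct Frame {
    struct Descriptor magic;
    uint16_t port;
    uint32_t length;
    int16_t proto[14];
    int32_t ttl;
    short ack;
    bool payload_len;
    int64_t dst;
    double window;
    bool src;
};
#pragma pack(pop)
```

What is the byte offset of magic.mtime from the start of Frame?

Descriptor: 0..1  reserved  (1B, 1-aligned); 1..4  -- padding (3B); 4..8  version  (4B, 4-aligned); 8..16  mtime  (8B, 8-aligned); 16..24  attrs  (8B, 8-aligned); 24..26  n_entries  (2B, 2-aligned); 26..32  -- tail padding (6B); sizeof = 32, alignof = 8
0..32  magic  (32B, 1-aligned)
within Descriptor: mtime at 8
0 + 8 = 8

8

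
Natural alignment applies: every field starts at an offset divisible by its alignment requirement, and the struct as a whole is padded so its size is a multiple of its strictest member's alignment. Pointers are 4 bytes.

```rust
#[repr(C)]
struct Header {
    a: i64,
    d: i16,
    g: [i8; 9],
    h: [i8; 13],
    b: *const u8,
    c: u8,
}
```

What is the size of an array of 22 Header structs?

880

a at 0 (size 8, align 8) → ends 8
d at 8 (size 2, align 2) → ends 10
g at 10 (size 9, align 1) → ends 19
h at 19 (size 13, align 1) → ends 32
b at 32 (size 4, align 4) → ends 36
c at 36 (size 1, align 1) → ends 37
tail pad 3 to reach multiple of 8
total 40 bytes, alignment 8
array of 22: 22 × 40 = 880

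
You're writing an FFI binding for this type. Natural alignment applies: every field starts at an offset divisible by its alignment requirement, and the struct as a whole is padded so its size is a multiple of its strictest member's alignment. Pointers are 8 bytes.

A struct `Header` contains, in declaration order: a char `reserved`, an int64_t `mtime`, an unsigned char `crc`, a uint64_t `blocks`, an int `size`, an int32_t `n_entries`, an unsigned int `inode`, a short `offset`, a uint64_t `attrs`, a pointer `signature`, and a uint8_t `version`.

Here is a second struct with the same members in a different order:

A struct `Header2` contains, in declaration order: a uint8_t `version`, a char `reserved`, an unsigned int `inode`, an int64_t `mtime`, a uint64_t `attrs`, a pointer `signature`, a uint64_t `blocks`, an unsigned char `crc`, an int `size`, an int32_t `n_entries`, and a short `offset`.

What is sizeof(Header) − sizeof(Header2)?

16

0..1  reserved  (1B, 1-aligned)
1..8  -- padding (7B)
8..16  mtime  (8B, 8-aligned)
16..17  crc  (1B, 1-aligned)
17..24  -- padding (7B)
24..32  blocks  (8B, 8-aligned)
32..36  size  (4B, 4-aligned)
36..40  n_entries  (4B, 4-aligned)
40..44  inode  (4B, 4-aligned)
44..46  offset  (2B, 2-aligned)
46..48  -- padding (2B)
48..56  attrs  (8B, 8-aligned)
56..64  signature  (8B, 8-aligned)
64..65  version  (1B, 1-aligned)
65..72  -- tail padding (7B)
sizeof = 72, alignof = 8
— Header2 —
0..1  version  (1B, 1-aligned)
1..2  reserved  (1B, 1-aligned)
2..4  -- padding (2B)
4..8  inode  (4B, 4-aligned)
8..16  mtime  (8B, 8-aligned)
16..24  attrs  (8B, 8-aligned)
24..32  signature  (8B, 8-aligned)
32..40  blocks  (8B, 8-aligned)
40..41  crc  (1B, 1-aligned)
41..44  -- padding (3B)
44..48  size  (4B, 4-aligned)
48..52  n_entries  (4B, 4-aligned)
52..54  offset  (2B, 2-aligned)
54..56  -- tail padding (2B)
sizeof = 56, alignof = 8
72 − 56 = 16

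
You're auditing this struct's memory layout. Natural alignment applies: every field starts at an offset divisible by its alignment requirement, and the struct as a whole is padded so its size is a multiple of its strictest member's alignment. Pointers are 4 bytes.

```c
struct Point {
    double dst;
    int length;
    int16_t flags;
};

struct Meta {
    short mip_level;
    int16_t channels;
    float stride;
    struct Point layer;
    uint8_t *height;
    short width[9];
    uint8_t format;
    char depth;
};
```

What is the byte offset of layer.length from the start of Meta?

Point: dst at 0 (size 8, align 8) → ends 8; length at 8 (size 4, align 4) → ends 12; flags at 12 (size 2, align 2) → ends 14; tail pad 2 to reach multiple of 8; total 16 bytes, alignment 8
mip_level at 0 (size 2, align 2) → ends 2
channels at 2 (size 2, align 2) → ends 4
stride at 4 (size 4, align 4) → ends 8
layer at 8 (size 16, align 8) → ends 24
within Point: length at 8
8 + 8 = 16

16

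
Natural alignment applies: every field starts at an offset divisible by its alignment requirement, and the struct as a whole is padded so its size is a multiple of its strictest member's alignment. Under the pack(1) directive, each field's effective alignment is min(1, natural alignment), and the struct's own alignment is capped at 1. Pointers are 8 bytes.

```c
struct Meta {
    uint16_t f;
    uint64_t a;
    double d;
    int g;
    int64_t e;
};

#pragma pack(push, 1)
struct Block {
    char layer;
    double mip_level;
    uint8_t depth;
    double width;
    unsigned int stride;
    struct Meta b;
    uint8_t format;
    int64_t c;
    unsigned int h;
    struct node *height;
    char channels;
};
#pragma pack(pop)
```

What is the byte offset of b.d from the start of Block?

Meta: @0: f [2B, align 2] → 2; +6 pad (align 8); @8: a [8B, align 8] → 16; @16: d [8B, align 8] → 24; @24: g [4B, align 4] → 28; +4 pad (align 8); @32: e [8B, align 8] → 40; size 40, align 8
@0: layer [1B, align 1] → 1
@1: mip_level [8B, align 1] → 9
@9: depth [1B, align 1] → 10
@10: width [8B, align 1] → 18
@18: stride [4B, align 1] → 22
@22: b [40B, align 1] → 62
within Meta: d at 16
22 + 16 = 38

38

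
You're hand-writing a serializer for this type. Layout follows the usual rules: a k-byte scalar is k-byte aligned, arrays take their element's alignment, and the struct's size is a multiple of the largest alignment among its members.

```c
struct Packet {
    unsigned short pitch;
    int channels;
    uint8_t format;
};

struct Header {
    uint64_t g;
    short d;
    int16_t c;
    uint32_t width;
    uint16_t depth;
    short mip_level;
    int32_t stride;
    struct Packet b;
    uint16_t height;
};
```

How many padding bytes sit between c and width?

Packet: pitch at 0 (size 2, align 2) → ends 2; pad 2 to align 4 for channels; channels at 4 (size 4, align 4) → ends 8; format at 8 (size 1, align 1) → ends 9; tail pad 3 to reach multiple of 4; total 12 bytes, alignment 4
g at 0 (size 8, align 8) → ends 8
d at 8 (size 2, align 2) → ends 10
c at 10 (size 2, align 2) → ends 12
width at 12 (size 4, align 4) → ends 16

0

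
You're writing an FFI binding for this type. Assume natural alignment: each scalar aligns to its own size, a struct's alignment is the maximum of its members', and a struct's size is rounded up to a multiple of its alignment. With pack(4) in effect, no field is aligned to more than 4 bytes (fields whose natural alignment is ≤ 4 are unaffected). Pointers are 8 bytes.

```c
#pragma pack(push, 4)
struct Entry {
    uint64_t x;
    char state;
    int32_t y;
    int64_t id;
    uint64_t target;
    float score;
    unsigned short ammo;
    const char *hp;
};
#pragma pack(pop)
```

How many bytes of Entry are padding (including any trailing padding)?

x at 0 (size 8, align 4) → ends 8
state at 8 (size 1, align 1) → ends 9
pad 3 to align 4 for y
y at 12 (size 4, align 4) → ends 16
id at 16 (size 8, align 4) → ends 24
target at 24 (size 8, align 4) → ends 32
score at 32 (size 4, align 4) → ends 36
ammo at 36 (size 2, align 2) → ends 38
pad 2 to align 4 for hp
hp at 40 (size 8, align 4) → ends 48
total 48 bytes, alignment 4
data bytes 43, size 48 → padding 5

5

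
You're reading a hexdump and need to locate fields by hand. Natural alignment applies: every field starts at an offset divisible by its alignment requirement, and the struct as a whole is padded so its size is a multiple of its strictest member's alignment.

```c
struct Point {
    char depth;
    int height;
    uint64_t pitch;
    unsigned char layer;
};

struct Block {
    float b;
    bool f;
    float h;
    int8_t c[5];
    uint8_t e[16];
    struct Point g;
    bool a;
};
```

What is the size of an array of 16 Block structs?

Point: 0..1  depth  (1B, 1-aligned); 1..4  -- padding (3B); 4..8  height  (4B, 4-aligned); 8..16  pitch  (8B, 8-aligned); 16..17  layer  (1B, 1-aligned); 17..24  -- tail padding (7B); sizeof = 24, alignof = 8
0..4  b  (4B, 4-aligned)
4..5  f  (1B, 1-aligned)
5..8  -- padding (3B)
8..12  h  (4B, 4-aligned)
12..17  c  (5B, 1-aligned)
17..33  e  (16B, 1-aligned)
33..40  -- padding (7B)
40..64  g  (24B, 8-aligned)
64..65  a  (1B, 1-aligned)
65..72  -- tail padding (7B)
sizeof = 72, alignof = 8
array of 16: 16 × 72 = 1152

1152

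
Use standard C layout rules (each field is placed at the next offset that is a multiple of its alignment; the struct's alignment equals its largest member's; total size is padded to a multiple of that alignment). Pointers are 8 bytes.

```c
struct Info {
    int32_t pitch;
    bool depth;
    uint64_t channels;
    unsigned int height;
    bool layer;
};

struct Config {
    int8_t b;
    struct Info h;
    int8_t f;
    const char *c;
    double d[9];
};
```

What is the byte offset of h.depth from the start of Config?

12

Info: pitch at 0 (size 4, align 4) → ends 4; depth at 4 (size 1, align 1) → ends 5; pad 3 to align 8 for channels; channels at 8 (size 8, align 8) → ends 16; height at 16 (size 4, align 4) → ends 20; layer at 20 (size 1, align 1) → ends 21; tail pad 3 to reach multiple of 8; total 24 bytes, alignment 8
b at 0 (size 1, align 1) → ends 1
pad 7 to align 8 for h
h at 8 (size 24, align 8) → ends 32
within Info: depth at 4
8 + 4 = 12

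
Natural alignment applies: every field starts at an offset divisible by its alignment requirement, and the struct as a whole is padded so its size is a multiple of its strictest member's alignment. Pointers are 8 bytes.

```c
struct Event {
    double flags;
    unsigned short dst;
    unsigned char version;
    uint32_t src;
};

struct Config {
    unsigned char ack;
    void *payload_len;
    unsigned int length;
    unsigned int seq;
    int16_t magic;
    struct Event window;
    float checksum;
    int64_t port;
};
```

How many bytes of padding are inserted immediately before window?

6

Event: @0: flags [8B, align 8] → 8; @8: dst [2B, align 2] → 10; @10: version [1B, align 1] → 11; +1 pad (align 4); @12: src [4B, align 4] → 16; size 16, align 8
@0: ack [1B, align 1] → 1
+7 pad (align 8)
@8: payload_len [8B, align 8] → 16
@16: length [4B, align 4] → 20
@20: seq [4B, align 4] → 24
@24: magic [2B, align 2] → 26
+6 pad (align 8)
@32: window [16B, align 8] → 48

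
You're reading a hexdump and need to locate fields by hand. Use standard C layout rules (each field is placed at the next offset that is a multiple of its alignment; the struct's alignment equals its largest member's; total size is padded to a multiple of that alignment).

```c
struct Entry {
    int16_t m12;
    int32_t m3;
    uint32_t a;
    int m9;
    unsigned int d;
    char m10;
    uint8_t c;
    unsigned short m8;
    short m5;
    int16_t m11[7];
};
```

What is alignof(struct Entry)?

member alignments: m12=2, m3=4, a=4, m9=4, d=4, m10=1, c=1, m8=2, m5=2, m11=2
max = 4

4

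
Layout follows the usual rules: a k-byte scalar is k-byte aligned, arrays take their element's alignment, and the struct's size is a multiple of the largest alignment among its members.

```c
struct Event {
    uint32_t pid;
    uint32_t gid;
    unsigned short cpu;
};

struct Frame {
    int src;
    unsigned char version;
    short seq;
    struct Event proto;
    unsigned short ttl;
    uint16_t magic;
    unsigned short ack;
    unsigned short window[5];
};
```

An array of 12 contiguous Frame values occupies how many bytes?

432

Event: 0..4  pid  (4B, 4-aligned); 4..8  gid  (4B, 4-aligned); 8..10  cpu  (2B, 2-aligned); 10..12  -- tail padding (2B); sizeof = 12, alignof = 4
0..4  src  (4B, 4-aligned)
4..5  version  (1B, 1-aligned)
5..6  -- padding (1B)
6..8  seq  (2B, 2-aligned)
8..20  proto  (12B, 4-aligned)
20..22  ttl  (2B, 2-aligned)
22..24  magic  (2B, 2-aligned)
24..26  ack  (2B, 2-aligned)
26..36  window  (10B, 2-aligned)
sizeof = 36, alignof = 4
array of 12: 12 × 36 = 432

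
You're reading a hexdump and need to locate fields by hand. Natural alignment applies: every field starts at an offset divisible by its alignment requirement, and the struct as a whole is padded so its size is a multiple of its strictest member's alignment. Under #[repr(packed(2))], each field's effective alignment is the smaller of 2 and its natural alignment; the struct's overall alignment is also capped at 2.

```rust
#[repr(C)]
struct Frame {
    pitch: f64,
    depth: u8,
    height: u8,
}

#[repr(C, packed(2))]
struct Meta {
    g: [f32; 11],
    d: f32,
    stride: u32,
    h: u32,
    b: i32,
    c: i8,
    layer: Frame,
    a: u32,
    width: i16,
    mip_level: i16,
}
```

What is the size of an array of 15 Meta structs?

Frame: pitch at 0 (size 8, align 8) → ends 8; depth at 8 (size 1, align 1) → ends 9; height at 9 (size 1, align 1) → ends 10; tail pad 6 to reach multiple of 8; total 16 bytes, alignment 8
g at 0 (size 44, align 2) → ends 44
d at 44 (size 4, align 2) → ends 48
stride at 48 (size 4, align 2) → ends 52
h at 52 (size 4, align 2) → ends 56
b at 56 (size 4, align 2) → ends 60
c at 60 (size 1, align 1) → ends 61
pad 1 to align 2 for layer
layer at 62 (size 16, align 2) → ends 78
a at 78 (size 4, align 2) → ends 82
width at 82 (size 2, align 2) → ends 84
mip_level at 84 (size 2, align 2) → ends 86
total 86 bytes, alignment 2
array of 15: 15 × 86 = 1290

1290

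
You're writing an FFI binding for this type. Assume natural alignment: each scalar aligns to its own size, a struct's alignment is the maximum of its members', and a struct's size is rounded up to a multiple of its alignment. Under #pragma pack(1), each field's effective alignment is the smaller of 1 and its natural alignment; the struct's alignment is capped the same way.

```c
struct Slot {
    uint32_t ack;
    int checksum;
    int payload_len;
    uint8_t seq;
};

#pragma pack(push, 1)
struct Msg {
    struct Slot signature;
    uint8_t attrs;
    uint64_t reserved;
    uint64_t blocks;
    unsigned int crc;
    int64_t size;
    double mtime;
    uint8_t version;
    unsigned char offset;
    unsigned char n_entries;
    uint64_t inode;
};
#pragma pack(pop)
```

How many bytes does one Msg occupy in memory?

64 bytes

Slot: @0: ack [4B, align 4] → 4; @4: checksum [4B, align 4] → 8; @8: payload_len [4B, align 4] → 12; @12: seq [1B, align 1] → 13; +3 tail pad (align 4); size 16, align 4
@0: signature [16B, align 1] → 16
@16: attrs [1B, align 1] → 17
@17: reserved [8B, align 1] → 25
@25: blocks [8B, align 1] → 33
@33: crc [4B, align 1] → 37
@37: size [8B, align 1] → 45
@45: mtime [8B, align 1] → 53
@53: version [1B, align 1] → 54
@54: offset [1B, align 1] → 55
@55: n_entries [1B, align 1] → 56
@56: inode [8B, align 1] → 64
size 64, align 1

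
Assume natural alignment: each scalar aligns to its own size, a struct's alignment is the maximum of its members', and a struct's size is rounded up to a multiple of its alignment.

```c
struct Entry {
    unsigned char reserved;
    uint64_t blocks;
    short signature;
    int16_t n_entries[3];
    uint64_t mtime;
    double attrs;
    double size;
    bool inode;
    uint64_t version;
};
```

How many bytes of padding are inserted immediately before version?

7

reserved at 0 (size 1, align 1) → ends 1
pad 7 to align 8 for blocks
blocks at 8 (size 8, align 8) → ends 16
signature at 16 (size 2, align 2) → ends 18
n_entries at 18 (size 6, align 2) → ends 24
mtime at 24 (size 8, align 8) → ends 32
attrs at 32 (size 8, align 8) → ends 40
size at 40 (size 8, align 8) → ends 48
inode at 48 (size 1, align 1) → ends 49
pad 7 to align 8 for version
version at 56 (size 8, align 8) → ends 64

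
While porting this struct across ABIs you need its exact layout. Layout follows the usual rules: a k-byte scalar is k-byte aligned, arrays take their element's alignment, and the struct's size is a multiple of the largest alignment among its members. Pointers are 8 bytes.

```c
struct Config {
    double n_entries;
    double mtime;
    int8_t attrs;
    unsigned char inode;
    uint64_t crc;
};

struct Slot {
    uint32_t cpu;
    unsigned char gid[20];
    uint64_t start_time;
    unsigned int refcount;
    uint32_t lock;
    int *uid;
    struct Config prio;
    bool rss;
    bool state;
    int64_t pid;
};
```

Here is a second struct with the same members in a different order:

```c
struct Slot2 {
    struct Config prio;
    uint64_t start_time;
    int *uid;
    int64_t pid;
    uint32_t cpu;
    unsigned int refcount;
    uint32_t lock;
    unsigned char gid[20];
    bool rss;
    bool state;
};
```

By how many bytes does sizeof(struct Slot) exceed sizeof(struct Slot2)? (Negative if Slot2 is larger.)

0

Config: n_entries at 0 (size 8, align 8) → ends 8; mtime at 8 (size 8, align 8) → ends 16; attrs at 16 (size 1, align 1) → ends 17; inode at 17 (size 1, align 1) → ends 18; pad 6 to align 8 for crc; crc at 24 (size 8, align 8) → ends 32; total 32 bytes, alignment 8
cpu at 0 (size 4, align 4) → ends 4
gid at 4 (size 20, align 1) → ends 24
start_time at 24 (size 8, align 8) → ends 32
refcount at 32 (size 4, align 4) → ends 36
lock at 36 (size 4, align 4) → ends 40
uid at 40 (size 8, align 8) → ends 48
prio at 48 (size 32, align 8) → ends 80
rss at 80 (size 1, align 1) → ends 81
state at 81 (size 1, align 1) → ends 82
pad 6 to align 8 for pid
pid at 88 (size 8, align 8) → ends 96
total 96 bytes, alignment 8
— Slot2 —
prio at 0 (size 32, align 8) → ends 32
start_time at 32 (size 8, align 8) → ends 40
uid at 40 (size 8, align 8) → ends 48
pid at 48 (size 8, align 8) → ends 56
cpu at 56 (size 4, align 4) → ends 60
refcount at 60 (size 4, align 4) → ends 64
lock at 64 (size 4, align 4) → ends 68
gid at 68 (size 20, align 1) → ends 88
rss at 88 (size 1, align 1) → ends 89
state at 89 (size 1, align 1) → ends 90
tail pad 6 to reach multiple of 8
total 96 bytes, alignment 8
96 − 96 = 0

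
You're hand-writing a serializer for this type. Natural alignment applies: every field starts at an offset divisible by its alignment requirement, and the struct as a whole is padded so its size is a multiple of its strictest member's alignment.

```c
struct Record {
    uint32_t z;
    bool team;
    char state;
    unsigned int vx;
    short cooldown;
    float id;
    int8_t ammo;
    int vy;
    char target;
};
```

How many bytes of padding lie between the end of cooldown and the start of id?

z at 0 (size 4, align 4) → ends 4
team at 4 (size 1, align 1) → ends 5
state at 5 (size 1, align 1) → ends 6
pad 2 to align 4 for vx
vx at 8 (size 4, align 4) → ends 12
cooldown at 12 (size 2, align 2) → ends 14
pad 2 to align 4 for id
id at 16 (size 4, align 4) → ends 20

2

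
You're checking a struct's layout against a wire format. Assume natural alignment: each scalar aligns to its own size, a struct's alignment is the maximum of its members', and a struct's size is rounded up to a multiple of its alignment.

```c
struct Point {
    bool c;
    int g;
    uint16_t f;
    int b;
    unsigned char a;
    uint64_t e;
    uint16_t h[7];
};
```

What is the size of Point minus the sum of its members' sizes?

c at 0 (size 1, align 1) → ends 1
pad 3 to align 4 for g
g at 4 (size 4, align 4) → ends 8
f at 8 (size 2, align 2) → ends 10
pad 2 to align 4 for b
b at 12 (size 4, align 4) → ends 16
a at 16 (size 1, align 1) → ends 17
pad 7 to align 8 for e
e at 24 (size 8, align 8) → ends 32
h at 32 (size 14, align 2) → ends 46
tail pad 2 to reach multiple of 8
total 48 bytes, alignment 8
data bytes 34, size 48 → padding 14

14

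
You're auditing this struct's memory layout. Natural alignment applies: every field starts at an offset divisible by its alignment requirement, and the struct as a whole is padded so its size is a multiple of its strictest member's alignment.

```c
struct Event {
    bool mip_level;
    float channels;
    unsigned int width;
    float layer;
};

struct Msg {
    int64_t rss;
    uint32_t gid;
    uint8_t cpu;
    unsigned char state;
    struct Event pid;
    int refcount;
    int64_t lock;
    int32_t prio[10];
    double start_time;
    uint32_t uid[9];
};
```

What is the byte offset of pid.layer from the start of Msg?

28

Event: @0: mip_level [1B, align 1] → 1; +3 pad (align 4); @4: channels [4B, align 4] → 8; @8: width [4B, align 4] → 12; @12: layer [4B, align 4] → 16; size 16, align 4
@0: rss [8B, align 8] → 8
@8: gid [4B, align 4] → 12
@12: cpu [1B, align 1] → 13
@13: state [1B, align 1] → 14
+2 pad (align 4)
@16: pid [16B, align 4] → 32
within Event: layer at 12
16 + 12 = 28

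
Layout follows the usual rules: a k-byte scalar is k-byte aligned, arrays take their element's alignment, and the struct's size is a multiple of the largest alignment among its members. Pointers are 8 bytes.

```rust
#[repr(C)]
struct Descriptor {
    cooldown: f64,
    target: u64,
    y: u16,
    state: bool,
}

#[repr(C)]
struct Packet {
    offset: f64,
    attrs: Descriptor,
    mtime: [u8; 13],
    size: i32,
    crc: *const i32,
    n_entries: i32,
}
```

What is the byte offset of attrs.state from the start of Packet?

26

Descriptor: @0: cooldown [8B, align 8] → 8; @8: target [8B, align 8] → 16; @16: y [2B, align 2] → 18; @18: state [1B, align 1] → 19; +5 tail pad (align 8); size 24, align 8
@0: offset [8B, align 8] → 8
@8: attrs [24B, align 8] → 32
within Descriptor: state at 18
8 + 18 = 26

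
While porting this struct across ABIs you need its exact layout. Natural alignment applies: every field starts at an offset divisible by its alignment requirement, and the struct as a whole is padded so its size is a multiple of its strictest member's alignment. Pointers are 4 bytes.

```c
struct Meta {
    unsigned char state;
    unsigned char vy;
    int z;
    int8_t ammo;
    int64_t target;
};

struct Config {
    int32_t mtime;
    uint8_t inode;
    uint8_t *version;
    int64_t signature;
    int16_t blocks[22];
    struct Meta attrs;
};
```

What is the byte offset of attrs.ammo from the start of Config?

Meta: @0: state [1B, align 1] → 1; @1: vy [1B, align 1] → 2; +2 pad (align 4); @4: z [4B, align 4] → 8; @8: ammo [1B, align 1] → 9; +7 pad (align 8); @16: target [8B, align 8] → 24; size 24, align 8
@0: mtime [4B, align 4] → 4
@4: inode [1B, align 1] → 5
+3 pad (align 4)
@8: version [4B, align 4] → 12
+4 pad (align 8)
@16: signature [8B, align 8] → 24
@24: blocks [44B, align 2] → 68
+4 pad (align 8)
@72: attrs [24B, align 8] → 96
within Meta: ammo at 8
72 + 8 = 80

80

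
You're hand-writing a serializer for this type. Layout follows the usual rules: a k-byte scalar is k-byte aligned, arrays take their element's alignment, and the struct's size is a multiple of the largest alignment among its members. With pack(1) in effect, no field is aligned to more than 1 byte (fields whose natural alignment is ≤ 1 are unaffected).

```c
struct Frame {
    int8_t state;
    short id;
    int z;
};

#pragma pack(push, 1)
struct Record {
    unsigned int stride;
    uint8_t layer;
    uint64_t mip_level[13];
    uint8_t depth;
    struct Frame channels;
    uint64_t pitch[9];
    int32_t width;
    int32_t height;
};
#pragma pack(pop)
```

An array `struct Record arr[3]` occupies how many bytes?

Frame: @0: state [1B, align 1] → 1; +1 pad (align 2); @2: id [2B, align 2] → 4; @4: z [4B, align 4] → 8; size 8, align 4
@0: stride [4B, align 1] → 4
@4: layer [1B, align 1] → 5
@5: mip_level [104B, align 1] → 109
@109: depth [1B, align 1] → 110
@110: channels [8B, align 1] → 118
@118: pitch [72B, align 1] → 190
@190: width [4B, align 1] → 194
@194: height [4B, align 1] → 198
size 198, align 1
array of 3: 3 × 198 = 594

594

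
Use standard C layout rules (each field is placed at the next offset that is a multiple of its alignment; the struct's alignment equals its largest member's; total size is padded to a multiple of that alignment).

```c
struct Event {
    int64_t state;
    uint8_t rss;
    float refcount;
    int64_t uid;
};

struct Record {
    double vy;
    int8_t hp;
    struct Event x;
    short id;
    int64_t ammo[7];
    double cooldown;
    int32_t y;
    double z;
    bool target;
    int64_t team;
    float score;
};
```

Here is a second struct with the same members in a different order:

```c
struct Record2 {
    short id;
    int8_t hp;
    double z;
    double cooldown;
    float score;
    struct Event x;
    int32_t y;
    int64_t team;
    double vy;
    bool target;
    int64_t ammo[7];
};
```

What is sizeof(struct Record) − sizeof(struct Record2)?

8

Event: state at 0 (size 8, align 8) → ends 8; rss at 8 (size 1, align 1) → ends 9; pad 3 to align 4 for refcount; refcount at 12 (size 4, align 4) → ends 16; uid at 16 (size 8, align 8) → ends 24; total 24 bytes, alignment 8
vy at 0 (size 8, align 8) → ends 8
hp at 8 (size 1, align 1) → ends 9
pad 7 to align 8 for x
x at 16 (size 24, align 8) → ends 40
id at 40 (size 2, align 2) → ends 42
pad 6 to align 8 for ammo
ammo at 48 (size 56, align 8) → ends 104
cooldown at 104 (size 8, align 8) → ends 112
y at 112 (size 4, align 4) → ends 116
pad 4 to align 8 for z
z at 120 (size 8, align 8) → ends 128
target at 128 (size 1, align 1) → ends 129
pad 7 to align 8 for team
team at 136 (size 8, align 8) → ends 144
score at 144 (size 4, align 4) → ends 148
tail pad 4 to reach multiple of 8
total 152 bytes, alignment 8
— Record2 —
id at 0 (size 2, align 2) → ends 2
hp at 2 (size 1, align 1) → ends 3
pad 5 to align 8 for z
z at 8 (size 8, align 8) → ends 16
cooldown at 16 (size 8, align 8) → ends 24
score at 24 (size 4, align 4) → ends 28
pad 4 to align 8 for x
x at 32 (size 24, align 8) → ends 56
y at 56 (size 4, align 4) → ends 60
pad 4 to align 8 for team
team at 64 (size 8, align 8) → ends 72
vy at 72 (size 8, align 8) → ends 80
target at 80 (size 1, align 1) → ends 81
pad 7 to align 8 for ammo
ammo at 88 (size 56, align 8) → ends 144
total 144 bytes, alignment 8
152 − 144 = 8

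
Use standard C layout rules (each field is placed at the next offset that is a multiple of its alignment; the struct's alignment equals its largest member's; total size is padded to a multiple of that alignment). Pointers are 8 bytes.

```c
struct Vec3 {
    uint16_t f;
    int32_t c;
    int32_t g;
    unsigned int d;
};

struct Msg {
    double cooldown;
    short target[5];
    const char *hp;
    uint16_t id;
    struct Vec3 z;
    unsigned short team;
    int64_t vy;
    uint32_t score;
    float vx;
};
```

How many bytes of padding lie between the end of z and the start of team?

0

Vec3: f at 0 (size 2, align 2) → ends 2; pad 2 to align 4 for c; c at 4 (size 4, align 4) → ends 8; g at 8 (size 4, align 4) → ends 12; d at 12 (size 4, align 4) → ends 16; total 16 bytes, alignment 4
cooldown at 0 (size 8, align 8) → ends 8
target at 8 (size 10, align 2) → ends 18
pad 6 to align 8 for hp
hp at 24 (size 8, align 8) → ends 32
id at 32 (size 2, align 2) → ends 34
pad 2 to align 4 for z
z at 36 (size 16, align 4) → ends 52
team at 52 (size 2, align 2) → ends 54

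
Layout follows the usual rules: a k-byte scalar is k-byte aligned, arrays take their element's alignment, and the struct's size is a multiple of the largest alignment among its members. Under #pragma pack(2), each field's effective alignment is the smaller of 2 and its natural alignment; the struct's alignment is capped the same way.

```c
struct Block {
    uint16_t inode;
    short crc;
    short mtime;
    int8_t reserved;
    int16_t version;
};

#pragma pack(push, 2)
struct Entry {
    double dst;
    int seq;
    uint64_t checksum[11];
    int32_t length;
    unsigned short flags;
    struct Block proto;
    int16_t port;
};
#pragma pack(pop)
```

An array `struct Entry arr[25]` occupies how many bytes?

2950

Block: 0..2  inode  (2B, 2-aligned); 2..4  crc  (2B, 2-aligned); 4..6  mtime  (2B, 2-aligned); 6..7  reserved  (1B, 1-aligned); 7..8  -- padding (1B); 8..10  version  (2B, 2-aligned); sizeof = 10, alignof = 2
0..8  dst  (8B, 2-aligned)
8..12  seq  (4B, 2-aligned)
12..100  checksum  (88B, 2-aligned)
100..104  length  (4B, 2-aligned)
104..106  flags  (2B, 2-aligned)
106..116  proto  (10B, 2-aligned)
116..118  port  (2B, 2-aligned)
sizeof = 118, alignof = 2
array of 25: 25 × 118 = 2950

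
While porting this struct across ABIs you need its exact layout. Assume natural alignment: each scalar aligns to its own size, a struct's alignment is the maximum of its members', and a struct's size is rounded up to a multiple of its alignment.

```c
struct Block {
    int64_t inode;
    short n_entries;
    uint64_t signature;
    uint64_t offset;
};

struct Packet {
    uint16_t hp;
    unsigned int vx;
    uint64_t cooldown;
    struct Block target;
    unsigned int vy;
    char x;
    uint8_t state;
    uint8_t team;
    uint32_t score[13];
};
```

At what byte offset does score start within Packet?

56

Block: inode at 0 (size 8, align 8) → ends 8; n_entries at 8 (size 2, align 2) → ends 10; pad 6 to align 8 for signature; signature at 16 (size 8, align 8) → ends 24; offset at 24 (size 8, align 8) → ends 32; total 32 bytes, alignment 8
hp at 0 (size 2, align 2) → ends 2
pad 2 to align 4 for vx
vx at 4 (size 4, align 4) → ends 8
cooldown at 8 (size 8, align 8) → ends 16
target at 16 (size 32, align 8) → ends 48
vy at 48 (size 4, align 4) → ends 52
x at 52 (size 1, align 1) → ends 53
state at 53 (size 1, align 1) → ends 54
team at 54 (size 1, align 1) → ends 55
pad 1 to align 4 for score
score at 56 (size 52, align 4) → ends 108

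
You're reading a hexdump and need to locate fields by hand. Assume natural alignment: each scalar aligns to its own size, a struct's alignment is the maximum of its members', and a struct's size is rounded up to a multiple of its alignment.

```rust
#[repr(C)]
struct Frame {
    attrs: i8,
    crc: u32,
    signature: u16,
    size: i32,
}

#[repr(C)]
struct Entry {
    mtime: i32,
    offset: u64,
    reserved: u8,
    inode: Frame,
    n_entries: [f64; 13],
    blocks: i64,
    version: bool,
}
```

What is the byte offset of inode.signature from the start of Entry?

28

Frame: @0: attrs [1B, align 1] → 1; +3 pad (align 4); @4: crc [4B, align 4] → 8; @8: signature [2B, align 2] → 10; +2 pad (align 4); @12: size [4B, align 4] → 16; size 16, align 4
@0: mtime [4B, align 4] → 4
+4 pad (align 8)
@8: offset [8B, align 8] → 16
@16: reserved [1B, align 1] → 17
+3 pad (align 4)
@20: inode [16B, align 4] → 36
within Frame: signature at 8
20 + 8 = 28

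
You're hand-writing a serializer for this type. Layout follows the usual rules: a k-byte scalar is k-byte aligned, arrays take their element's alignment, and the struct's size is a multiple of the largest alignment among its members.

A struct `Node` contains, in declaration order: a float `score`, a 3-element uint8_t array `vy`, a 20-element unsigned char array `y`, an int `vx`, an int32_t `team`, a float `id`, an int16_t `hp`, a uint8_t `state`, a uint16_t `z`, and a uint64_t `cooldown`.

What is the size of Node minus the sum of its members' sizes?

score at 0 (size 4, align 4) → ends 4
vy at 4 (size 3, align 1) → ends 7
y at 7 (size 20, align 1) → ends 27
pad 1 to align 4 for vx
vx at 28 (size 4, align 4) → ends 32
team at 32 (size 4, align 4) → ends 36
id at 36 (size 4, align 4) → ends 40
hp at 40 (size 2, align 2) → ends 42
state at 42 (size 1, align 1) → ends 43
pad 1 to align 2 for z
z at 44 (size 2, align 2) → ends 46
pad 2 to align 8 for cooldown
cooldown at 48 (size 8, align 8) → ends 56
total 56 bytes, alignment 8
data bytes 52, size 56 → padding 4

4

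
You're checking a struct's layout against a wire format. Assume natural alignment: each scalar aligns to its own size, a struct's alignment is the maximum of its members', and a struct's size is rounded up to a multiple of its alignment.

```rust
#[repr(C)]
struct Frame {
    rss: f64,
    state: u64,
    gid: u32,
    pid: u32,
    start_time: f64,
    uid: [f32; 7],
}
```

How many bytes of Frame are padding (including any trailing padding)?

rss at 0 (size 8, align 8) → ends 8
state at 8 (size 8, align 8) → ends 16
gid at 16 (size 4, align 4) → ends 20
pid at 20 (size 4, align 4) → ends 24
start_time at 24 (size 8, align 8) → ends 32
uid at 32 (size 28, align 4) → ends 60
tail pad 4 to reach multiple of 8
total 64 bytes, alignment 8
data bytes 60, size 64 → padding 4

4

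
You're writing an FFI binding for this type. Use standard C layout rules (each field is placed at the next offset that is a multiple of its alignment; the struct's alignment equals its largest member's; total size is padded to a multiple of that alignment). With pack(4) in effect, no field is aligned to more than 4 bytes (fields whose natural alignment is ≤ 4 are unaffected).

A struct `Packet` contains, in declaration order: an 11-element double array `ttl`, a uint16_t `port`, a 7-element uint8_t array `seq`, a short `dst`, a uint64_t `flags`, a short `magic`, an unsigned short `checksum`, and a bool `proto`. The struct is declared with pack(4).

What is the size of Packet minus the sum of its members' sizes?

4

ttl at 0 (size 88, align 4) → ends 88
port at 88 (size 2, align 2) → ends 90
seq at 90 (size 7, align 1) → ends 97
pad 1 to align 2 for dst
dst at 98 (size 2, align 2) → ends 100
flags at 100 (size 8, align 4) → ends 108
magic at 108 (size 2, align 2) → ends 110
checksum at 110 (size 2, align 2) → ends 112
proto at 112 (size 1, align 1) → ends 113
tail pad 3 to reach multiple of 4
total 116 bytes, alignment 4
data bytes 112, size 116 → padding 4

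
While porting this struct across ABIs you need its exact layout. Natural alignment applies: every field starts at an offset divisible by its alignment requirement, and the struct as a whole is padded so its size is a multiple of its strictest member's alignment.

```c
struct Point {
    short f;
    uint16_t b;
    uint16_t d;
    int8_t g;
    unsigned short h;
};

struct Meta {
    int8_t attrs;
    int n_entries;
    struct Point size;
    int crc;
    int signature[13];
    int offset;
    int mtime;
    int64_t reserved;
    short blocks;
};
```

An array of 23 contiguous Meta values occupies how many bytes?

Point: @0: f [2B, align 2] → 2; @2: b [2B, align 2] → 4; @4: d [2B, align 2] → 6; @6: g [1B, align 1] → 7; +1 pad (align 2); @8: h [2B, align 2] → 10; size 10, align 2
@0: attrs [1B, align 1] → 1
+3 pad (align 4)
@4: n_entries [4B, align 4] → 8
@8: size [10B, align 2] → 18
+2 pad (align 4)
@20: crc [4B, align 4] → 24
@24: signature [52B, align 4] → 76
@76: offset [4B, align 4] → 80
@80: mtime [4B, align 4] → 84
+4 pad (align 8)
@88: reserved [8B, align 8] → 96
@96: blocks [2B, align 2] → 98
+6 tail pad (align 8)
size 104, align 8
array of 23: 23 × 104 = 2392

2392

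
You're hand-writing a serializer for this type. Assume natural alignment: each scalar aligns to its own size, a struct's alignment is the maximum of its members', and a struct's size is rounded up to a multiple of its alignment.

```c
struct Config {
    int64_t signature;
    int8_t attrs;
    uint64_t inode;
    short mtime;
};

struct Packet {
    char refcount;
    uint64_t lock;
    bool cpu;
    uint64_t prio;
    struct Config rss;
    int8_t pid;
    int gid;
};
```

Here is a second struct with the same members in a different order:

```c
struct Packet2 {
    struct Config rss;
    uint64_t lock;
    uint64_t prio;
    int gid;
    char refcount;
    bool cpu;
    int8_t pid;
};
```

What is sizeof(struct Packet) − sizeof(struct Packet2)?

Config: 0..8  signature  (8B, 8-aligned); 8..9  attrs  (1B, 1-aligned); 9..16  -- padding (7B); 16..24  inode  (8B, 8-aligned); 24..26  mtime  (2B, 2-aligned); 26..32  -- tail padding (6B); sizeof = 32, alignof = 8
0..1  refcount  (1B, 1-aligned)
1..8  -- padding (7B)
8..16  lock  (8B, 8-aligned)
16..17  cpu  (1B, 1-aligned)
17..24  -- padding (7B)
24..32  prio  (8B, 8-aligned)
32..64  rss  (32B, 8-aligned)
64..65  pid  (1B, 1-aligned)
65..68  -- padding (3B)
68..72  gid  (4B, 4-aligned)
sizeof = 72, alignof = 8
— Packet2 —
0..32  rss  (32B, 8-aligned)
32..40  lock  (8B, 8-aligned)
40..48  prio  (8B, 8-aligned)
48..52  gid  (4B, 4-aligned)
52..53  refcount  (1B, 1-aligned)
53..54  cpu  (1B, 1-aligned)
54..55  pid  (1B, 1-aligned)
55..56  -- tail padding (1B)
sizeof = 56, alignof = 8
72 − 56 = 16

16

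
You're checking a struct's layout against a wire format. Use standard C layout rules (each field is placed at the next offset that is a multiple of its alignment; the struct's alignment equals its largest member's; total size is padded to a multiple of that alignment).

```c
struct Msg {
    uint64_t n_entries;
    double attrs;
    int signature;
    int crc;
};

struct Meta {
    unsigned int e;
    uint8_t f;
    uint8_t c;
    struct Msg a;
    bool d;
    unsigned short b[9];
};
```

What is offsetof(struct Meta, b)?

34

Msg: n_entries at 0 (size 8, align 8) → ends 8; attrs at 8 (size 8, align 8) → ends 16; signature at 16 (size 4, align 4) → ends 20; crc at 20 (size 4, align 4) → ends 24; total 24 bytes, alignment 8
e at 0 (size 4, align 4) → ends 4
f at 4 (size 1, align 1) → ends 5
c at 5 (size 1, align 1) → ends 6
pad 2 to align 8 for a
a at 8 (size 24, align 8) → ends 32
d at 32 (size 1, align 1) → ends 33
pad 1 to align 2 for b
b at 34 (size 18, align 2) → ends 52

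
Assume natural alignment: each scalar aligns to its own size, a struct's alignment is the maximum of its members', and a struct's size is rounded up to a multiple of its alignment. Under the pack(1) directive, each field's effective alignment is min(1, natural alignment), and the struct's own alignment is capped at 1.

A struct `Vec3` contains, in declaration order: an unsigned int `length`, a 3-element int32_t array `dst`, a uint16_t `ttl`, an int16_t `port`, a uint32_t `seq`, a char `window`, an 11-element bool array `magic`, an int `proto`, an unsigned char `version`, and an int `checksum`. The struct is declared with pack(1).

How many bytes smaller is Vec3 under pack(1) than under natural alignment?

natural layout:
  0..4  length  (4B, 4-aligned)
  4..16  dst  (12B, 4-aligned)
  16..18  ttl  (2B, 2-aligned)
  18..20  port  (2B, 2-aligned)
  20..24  seq  (4B, 4-aligned)
  24..25  window  (1B, 1-aligned)
  25..36  magic  (11B, 1-aligned)
  36..40  proto  (4B, 4-aligned)
  40..41  version  (1B, 1-aligned)
  41..44  -- padding (3B)
  44..48  checksum  (4B, 4-aligned)
  sizeof = 48, alignof = 4
packed(1) layout:
  0..4  length  (4B, 1-aligned)
  4..16  dst  (12B, 1-aligned)
  16..18  ttl  (2B, 1-aligned)
  18..20  port  (2B, 1-aligned)
  20..24  seq  (4B, 1-aligned)
  24..25  window  (1B, 1-aligned)
  25..36  magic  (11B, 1-aligned)
  36..40  proto  (4B, 1-aligned)
  40..41  version  (1B, 1-aligned)
  41..45  checksum  (4B, 1-aligned)
  sizeof = 45, alignof = 1
48 − 45 = 3

3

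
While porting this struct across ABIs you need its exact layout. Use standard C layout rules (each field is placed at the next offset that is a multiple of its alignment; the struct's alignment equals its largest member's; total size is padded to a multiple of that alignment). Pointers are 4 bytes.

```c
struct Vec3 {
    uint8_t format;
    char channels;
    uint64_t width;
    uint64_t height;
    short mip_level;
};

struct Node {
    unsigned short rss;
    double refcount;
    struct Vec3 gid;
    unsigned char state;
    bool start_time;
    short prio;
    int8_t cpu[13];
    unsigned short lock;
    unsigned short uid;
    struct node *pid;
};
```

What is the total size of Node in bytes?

Vec3: @0: format [1B, align 1] → 1; @1: channels [1B, align 1] → 2; +6 pad (align 8); @8: width [8B, align 8] → 16; @16: height [8B, align 8] → 24; @24: mip_level [2B, align 2] → 26; +6 tail pad (align 8); size 32, align 8
@0: rss [2B, align 2] → 2
+6 pad (align 8)
@8: refcount [8B, align 8] → 16
@16: gid [32B, align 8] → 48
@48: state [1B, align 1] → 49
@49: start_time [1B, align 1] → 50
@50: prio [2B, align 2] → 52
@52: cpu [13B, align 1] → 65
+1 pad (align 2)
@66: lock [2B, align 2] → 68
@68: uid [2B, align 2] → 70
+2 pad (align 4)
@72: pid [4B, align 4] → 76
+4 tail pad (align 8)
size 80, align 8

80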